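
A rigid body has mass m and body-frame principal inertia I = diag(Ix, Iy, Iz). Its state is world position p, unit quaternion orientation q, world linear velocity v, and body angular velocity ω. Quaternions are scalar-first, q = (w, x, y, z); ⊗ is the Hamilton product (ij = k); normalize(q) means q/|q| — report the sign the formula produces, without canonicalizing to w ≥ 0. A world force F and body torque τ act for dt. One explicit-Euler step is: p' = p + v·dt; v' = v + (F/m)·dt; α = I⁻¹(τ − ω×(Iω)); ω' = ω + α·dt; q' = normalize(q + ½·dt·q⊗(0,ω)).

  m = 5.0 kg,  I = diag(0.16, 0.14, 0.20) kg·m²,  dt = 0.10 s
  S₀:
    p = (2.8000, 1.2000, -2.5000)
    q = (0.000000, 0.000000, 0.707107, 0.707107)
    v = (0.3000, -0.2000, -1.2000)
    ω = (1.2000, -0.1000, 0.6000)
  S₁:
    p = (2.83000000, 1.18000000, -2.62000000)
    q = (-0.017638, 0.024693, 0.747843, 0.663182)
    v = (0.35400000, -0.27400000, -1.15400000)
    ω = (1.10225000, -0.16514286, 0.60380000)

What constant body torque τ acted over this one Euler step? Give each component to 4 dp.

τ = (-0.1600, -0.1200, 0.0100)

Δω = ω₁−ω₀ = (-0.09775000, -0.06514286, 0.00380000)
gyro term ω₀×Iω₀ = (-0.0036, -0.0288, 0.0024)
τ = I·(Δω/dt) + ω₀×(Iω₀) = (-0.1600, -0.1200, 0.0100)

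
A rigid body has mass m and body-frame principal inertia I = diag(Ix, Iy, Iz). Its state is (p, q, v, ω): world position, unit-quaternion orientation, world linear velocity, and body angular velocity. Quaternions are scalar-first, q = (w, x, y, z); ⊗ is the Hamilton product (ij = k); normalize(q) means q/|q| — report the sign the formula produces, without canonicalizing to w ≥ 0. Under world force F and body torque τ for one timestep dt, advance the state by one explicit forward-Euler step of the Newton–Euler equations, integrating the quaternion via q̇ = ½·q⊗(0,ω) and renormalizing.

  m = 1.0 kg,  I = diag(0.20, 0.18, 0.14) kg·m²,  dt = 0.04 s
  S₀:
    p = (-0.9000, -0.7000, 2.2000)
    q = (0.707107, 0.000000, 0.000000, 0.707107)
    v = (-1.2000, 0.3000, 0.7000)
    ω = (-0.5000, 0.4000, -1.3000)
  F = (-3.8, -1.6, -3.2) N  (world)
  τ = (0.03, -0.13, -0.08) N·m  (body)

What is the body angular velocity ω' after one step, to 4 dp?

ω' = (-0.4982, 0.3624, -1.3240)

precession coupling ω×(Iω) = (0.0208, 0.0390, 0.0040)
angular accel α = (0.0460, -0.9389, -0.6000)
ω' = ω + α·dt = (-0.4982, 0.3624, -1.3240)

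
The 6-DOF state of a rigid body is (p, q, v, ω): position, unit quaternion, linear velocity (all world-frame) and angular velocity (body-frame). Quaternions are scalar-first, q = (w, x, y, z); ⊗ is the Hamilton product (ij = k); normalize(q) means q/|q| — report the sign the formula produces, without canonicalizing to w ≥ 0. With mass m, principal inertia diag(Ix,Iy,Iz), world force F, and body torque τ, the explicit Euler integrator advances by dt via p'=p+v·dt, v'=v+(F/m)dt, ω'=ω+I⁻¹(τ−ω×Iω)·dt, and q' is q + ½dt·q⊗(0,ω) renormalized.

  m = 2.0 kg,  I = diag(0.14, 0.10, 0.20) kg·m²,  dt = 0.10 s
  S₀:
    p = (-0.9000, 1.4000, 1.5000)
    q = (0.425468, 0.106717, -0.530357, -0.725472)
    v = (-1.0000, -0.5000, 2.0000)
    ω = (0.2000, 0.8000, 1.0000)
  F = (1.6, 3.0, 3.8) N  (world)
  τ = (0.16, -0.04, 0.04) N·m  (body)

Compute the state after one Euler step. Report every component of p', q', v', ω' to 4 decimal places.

p' = (-1.0000, 1.3500, 1.7000)
q' = (0.4809, 0.1132, -0.5248, -0.6932)
v' = (-0.9200, -0.3500, 2.1900)
ω' = (0.2571, 0.7720, 1.0232)

gyro term ω×Iω = (0.0800, -0.0120, -0.0064)
angular accel α = (0.5714, -0.2800, 0.2320)
ω + α·dt = (0.2571, 0.7720, 1.0232)
q⊗(0,ω) = (1.1284142, 0.1351142, 0.0885630, 0.6169130)
updated quaternion q' = (0.4809, 0.1132, -0.5248, -0.6932)
p' = p + v·dt = (-1.0000, 1.3500, 1.7000)
new velocity v' = (-0.9200, -0.3500, 2.1900)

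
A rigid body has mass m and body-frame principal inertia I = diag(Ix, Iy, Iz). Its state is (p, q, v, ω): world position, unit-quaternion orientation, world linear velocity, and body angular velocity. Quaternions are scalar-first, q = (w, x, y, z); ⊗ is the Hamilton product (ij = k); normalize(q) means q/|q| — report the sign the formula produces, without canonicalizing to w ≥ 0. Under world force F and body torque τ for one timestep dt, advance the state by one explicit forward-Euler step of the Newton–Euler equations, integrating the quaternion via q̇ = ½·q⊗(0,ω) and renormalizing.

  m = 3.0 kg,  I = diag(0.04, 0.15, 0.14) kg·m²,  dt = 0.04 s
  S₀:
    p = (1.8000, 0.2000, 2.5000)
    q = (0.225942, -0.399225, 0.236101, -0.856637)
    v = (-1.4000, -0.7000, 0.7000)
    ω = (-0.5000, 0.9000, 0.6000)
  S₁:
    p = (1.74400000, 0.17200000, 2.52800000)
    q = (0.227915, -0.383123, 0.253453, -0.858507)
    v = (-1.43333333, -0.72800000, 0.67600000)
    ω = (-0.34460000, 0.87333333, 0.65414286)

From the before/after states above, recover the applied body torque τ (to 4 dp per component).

Δω = ω₁−ω₀ = (0.15540000, -0.02666667, 0.05414286)
gyro term ω₀×Iω₀ = (-0.0054, 0.0300, -0.0495)
applied torque τ = (0.1500, -0.0700, 0.1400)

τ = (0.1500, -0.0700, 0.1400)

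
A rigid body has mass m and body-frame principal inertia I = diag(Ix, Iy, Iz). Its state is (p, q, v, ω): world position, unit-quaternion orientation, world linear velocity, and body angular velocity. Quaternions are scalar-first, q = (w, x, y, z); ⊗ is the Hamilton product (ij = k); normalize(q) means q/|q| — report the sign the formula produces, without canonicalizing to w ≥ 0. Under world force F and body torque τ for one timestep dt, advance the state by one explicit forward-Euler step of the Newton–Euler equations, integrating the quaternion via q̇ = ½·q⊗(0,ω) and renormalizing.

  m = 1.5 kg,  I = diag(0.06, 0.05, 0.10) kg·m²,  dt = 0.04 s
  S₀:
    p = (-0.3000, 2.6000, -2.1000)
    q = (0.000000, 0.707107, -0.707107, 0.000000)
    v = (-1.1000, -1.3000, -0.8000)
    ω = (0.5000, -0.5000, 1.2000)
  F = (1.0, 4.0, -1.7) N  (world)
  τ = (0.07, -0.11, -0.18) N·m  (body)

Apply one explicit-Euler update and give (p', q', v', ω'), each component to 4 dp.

gyro term ω×Iω = (-0.0300, -0.0240, 0.0025)
angular accel α = (1.6667, -1.7200, -1.8250)
ω + α·dt = (0.5667, -0.5688, 1.1270)
q⊗(0,ω) = (-0.7071070, -0.8485284, -0.8485284, 0.0000000)
q + ½dt·q⊗(0,ω), renormalized = (-0.0141, 0.6899, -0.7238, 0.0000)
p + v·dt = (-0.3440, 2.5480, -2.1320)
v + (F/m)dt = (-1.0733, -1.1933, -0.8453)

p' = (-0.3440, 2.5480, -2.1320)
q' = (-0.0141, 0.6899, -0.7238, 0.0000)
v' = (-1.0733, -1.1933, -0.8453)
ω' = (0.5667, -0.5688, 1.1270)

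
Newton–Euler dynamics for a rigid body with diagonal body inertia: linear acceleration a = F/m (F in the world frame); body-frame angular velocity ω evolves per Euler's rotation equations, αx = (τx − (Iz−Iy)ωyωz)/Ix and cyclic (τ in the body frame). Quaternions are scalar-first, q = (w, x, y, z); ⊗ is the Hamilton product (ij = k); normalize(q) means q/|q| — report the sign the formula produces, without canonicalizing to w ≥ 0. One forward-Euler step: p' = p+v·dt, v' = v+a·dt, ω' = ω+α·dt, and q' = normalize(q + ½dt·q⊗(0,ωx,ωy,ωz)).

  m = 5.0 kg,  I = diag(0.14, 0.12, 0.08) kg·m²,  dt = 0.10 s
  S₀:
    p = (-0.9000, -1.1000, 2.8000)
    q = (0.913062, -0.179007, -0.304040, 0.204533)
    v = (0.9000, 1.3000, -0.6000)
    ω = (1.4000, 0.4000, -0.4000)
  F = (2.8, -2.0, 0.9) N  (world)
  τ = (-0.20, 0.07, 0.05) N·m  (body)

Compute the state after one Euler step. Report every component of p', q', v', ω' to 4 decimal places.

new position p' = (-0.8100, -0.9700, 2.7400)
v + (F/m)dt = (0.9560, 1.2600, -0.5820)
gyro term ω×Iω = (0.0064, -0.0336, -0.0112)
α = I⁻¹(τ − ω×Iω) = (-1.4743, 0.8633, 0.7650)
ω' = ω + α·dt = (1.2526, 0.4863, -0.3235)
q⊗(0,ω) = (0.4540390, 1.3180896, 0.5799682, -0.0111716)
q' = normalize(q + ½dt·q⊗(0,ω)) = (0.9331, -0.1128, -0.2743, 0.2034)

p' = (-0.8100, -0.9700, 2.7400)
q' = (0.9331, -0.1128, -0.2743, 0.2034)
v' = (0.9560, 1.2600, -0.5820)
ω' = (1.2526, 0.4863, -0.3235)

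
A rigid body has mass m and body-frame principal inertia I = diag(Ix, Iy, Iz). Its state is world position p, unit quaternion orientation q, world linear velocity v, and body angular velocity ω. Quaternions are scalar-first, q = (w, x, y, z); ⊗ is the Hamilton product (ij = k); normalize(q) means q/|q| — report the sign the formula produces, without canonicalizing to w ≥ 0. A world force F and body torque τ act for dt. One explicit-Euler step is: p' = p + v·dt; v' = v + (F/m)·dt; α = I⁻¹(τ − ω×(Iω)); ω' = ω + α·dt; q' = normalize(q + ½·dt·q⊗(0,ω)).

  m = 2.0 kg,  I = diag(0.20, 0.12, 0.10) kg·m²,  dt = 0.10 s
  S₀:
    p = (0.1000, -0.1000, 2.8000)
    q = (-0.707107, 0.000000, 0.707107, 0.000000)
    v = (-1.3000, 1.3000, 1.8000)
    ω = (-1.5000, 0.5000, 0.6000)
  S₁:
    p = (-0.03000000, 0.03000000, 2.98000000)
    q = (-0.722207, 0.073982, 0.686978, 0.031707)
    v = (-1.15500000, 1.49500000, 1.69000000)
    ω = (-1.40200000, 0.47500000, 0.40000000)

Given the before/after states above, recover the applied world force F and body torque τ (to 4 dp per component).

Δv = v₁−v₀ = (0.14500000, 0.19500000, -0.11000000)
F = m·Δv/dt = (2.9000, 3.9000, -2.2000)
Δω = ω₁−ω₀ = (0.09800000, -0.02500000, -0.20000000)
gyro term ω₀×Iω₀ = (-0.0060, -0.0900, 0.0600)
I·α + gyro = (0.1900, -0.1200, -0.1400)

F = (2.9000, 3.9000, -2.2000)
τ = (0.1900, -0.1200, -0.1400)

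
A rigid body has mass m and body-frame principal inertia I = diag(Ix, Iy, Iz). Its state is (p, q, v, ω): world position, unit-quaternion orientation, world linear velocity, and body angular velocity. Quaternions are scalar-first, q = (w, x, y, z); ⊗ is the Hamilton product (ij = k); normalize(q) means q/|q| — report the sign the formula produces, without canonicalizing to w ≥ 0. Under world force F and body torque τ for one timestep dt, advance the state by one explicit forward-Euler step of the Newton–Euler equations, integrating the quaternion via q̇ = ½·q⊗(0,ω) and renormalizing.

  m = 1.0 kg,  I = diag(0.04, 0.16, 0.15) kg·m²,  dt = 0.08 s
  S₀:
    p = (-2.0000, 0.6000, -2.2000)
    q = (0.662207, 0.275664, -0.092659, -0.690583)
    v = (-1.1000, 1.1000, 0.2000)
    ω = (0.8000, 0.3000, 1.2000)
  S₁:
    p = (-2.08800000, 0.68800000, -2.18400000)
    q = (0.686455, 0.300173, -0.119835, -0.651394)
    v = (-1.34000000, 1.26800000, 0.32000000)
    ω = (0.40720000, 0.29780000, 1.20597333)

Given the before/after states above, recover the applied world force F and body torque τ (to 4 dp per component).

F = (-3.0000, 2.1000, 1.5000)
τ = (-0.2000, -0.1100, 0.0400)

Δω = ω₁−ω₀ = (-0.39280000, -0.00220000, 0.00597333)
τ = I·(Δω/dt) + ω₀×(Iω₀) = (-0.2000, -0.1100, 0.0400)
Δv = v₁−v₀ = (-0.24000000, 0.16800000, 0.12000000)
m·(v₁−v₀)/dt = (-3.0000, 2.1000, 1.5000)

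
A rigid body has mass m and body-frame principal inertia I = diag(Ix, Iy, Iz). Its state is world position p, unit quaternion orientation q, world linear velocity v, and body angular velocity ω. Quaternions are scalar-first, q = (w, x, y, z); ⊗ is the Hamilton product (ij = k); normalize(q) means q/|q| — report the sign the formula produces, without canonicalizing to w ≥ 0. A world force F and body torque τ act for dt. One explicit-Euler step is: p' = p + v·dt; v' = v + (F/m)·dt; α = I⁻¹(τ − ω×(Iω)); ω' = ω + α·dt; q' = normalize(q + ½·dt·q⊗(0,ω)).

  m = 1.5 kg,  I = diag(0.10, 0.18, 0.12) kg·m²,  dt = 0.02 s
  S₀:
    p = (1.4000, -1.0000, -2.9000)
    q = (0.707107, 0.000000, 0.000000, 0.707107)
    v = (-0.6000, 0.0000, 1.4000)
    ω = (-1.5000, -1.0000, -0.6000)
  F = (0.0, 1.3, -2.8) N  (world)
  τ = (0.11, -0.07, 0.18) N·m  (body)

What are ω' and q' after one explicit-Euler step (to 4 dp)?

ω' = (-1.4708, -1.0058, -0.5900)
q' = (0.7112, -0.0035, -0.0177, 0.7027)

precession coupling ω×(Iω) = (-0.0360, -0.0180, 0.1200)
α = I⁻¹(τ − ω×Iω) = (1.4600, -0.2889, 0.5000)
new body rate ω' = (-1.4708, -1.0058, -0.5900)
2q̇ = q⊗(0,ω) = (0.4242642, -0.3535535, -1.7677675, -0.4242642)
q' = normalize(q + ½dt·q⊗(0,ω)) = (0.7112, -0.0035, -0.0177, 0.7027)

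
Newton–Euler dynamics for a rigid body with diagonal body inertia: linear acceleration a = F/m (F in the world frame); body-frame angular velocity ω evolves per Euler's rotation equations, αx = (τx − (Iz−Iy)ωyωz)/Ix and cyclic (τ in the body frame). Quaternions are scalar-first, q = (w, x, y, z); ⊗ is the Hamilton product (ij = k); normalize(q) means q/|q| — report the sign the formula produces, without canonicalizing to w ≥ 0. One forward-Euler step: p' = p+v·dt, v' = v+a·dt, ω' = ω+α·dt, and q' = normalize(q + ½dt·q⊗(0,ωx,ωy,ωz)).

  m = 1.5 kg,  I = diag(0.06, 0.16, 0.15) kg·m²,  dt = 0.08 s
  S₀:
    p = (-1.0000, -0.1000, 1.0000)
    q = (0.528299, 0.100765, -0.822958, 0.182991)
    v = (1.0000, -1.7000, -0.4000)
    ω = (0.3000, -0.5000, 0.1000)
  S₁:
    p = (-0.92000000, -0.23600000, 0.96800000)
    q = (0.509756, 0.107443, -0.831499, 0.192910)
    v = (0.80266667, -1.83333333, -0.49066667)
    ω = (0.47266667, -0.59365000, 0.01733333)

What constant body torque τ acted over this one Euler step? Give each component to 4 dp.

τ = (0.1300, -0.1900, -0.1700)

rate change Δω = (0.17266667, -0.09365000, -0.08266667)
precession coupling = (0.0005, -0.0027, -0.0150)
applied torque τ = (0.1300, -0.1900, -0.1700)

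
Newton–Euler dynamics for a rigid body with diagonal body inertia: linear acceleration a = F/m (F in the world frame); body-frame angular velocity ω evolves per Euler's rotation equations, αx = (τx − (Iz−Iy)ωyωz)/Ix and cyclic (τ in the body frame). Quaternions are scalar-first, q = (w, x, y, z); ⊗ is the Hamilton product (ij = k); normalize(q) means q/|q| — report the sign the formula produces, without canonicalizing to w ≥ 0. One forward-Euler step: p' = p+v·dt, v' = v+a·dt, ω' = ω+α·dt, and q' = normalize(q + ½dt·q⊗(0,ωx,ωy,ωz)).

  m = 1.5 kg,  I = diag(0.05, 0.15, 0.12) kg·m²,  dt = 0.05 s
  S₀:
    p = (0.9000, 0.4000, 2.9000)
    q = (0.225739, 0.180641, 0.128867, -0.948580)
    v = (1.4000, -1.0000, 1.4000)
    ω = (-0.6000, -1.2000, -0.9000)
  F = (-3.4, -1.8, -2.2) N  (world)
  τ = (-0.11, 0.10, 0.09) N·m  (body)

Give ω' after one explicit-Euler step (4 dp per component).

ω' = (-0.6776, -1.1541, -0.8925)

ω×(Iω) gyroscopic = (-0.0324, -0.0378, 0.0720)
α = I⁻¹(τ − ω×Iω) = (-1.5520, 0.9187, 0.1500)
ω + α·dt = (-0.6776, -1.1541, -0.8925)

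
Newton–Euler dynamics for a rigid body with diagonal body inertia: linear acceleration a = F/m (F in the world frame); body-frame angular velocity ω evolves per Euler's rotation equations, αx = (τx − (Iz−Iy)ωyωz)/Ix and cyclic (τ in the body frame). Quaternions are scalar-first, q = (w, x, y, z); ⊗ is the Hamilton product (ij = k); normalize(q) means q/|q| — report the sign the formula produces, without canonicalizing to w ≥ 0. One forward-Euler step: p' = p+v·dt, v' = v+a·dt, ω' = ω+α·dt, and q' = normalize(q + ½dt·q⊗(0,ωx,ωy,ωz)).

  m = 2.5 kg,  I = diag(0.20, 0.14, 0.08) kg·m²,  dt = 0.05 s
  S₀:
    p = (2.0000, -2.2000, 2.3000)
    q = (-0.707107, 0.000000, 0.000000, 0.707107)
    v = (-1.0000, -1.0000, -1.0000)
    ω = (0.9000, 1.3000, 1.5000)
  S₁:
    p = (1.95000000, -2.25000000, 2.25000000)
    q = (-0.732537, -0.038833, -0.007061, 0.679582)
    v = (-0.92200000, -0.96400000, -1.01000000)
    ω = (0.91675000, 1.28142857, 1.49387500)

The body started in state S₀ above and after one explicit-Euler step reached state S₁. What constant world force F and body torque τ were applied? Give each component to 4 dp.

ω₁ − ω₀ = (0.01675000, -0.01857143, -0.00612500)
τ = I·(Δω/dt) + ω₀×(Iω₀) = (-0.0500, 0.1100, -0.0800)
v₁ − v₀ = (0.07800000, 0.03600000, -0.01000000)
m·(v₁−v₀)/dt = (3.9000, 1.8000, -0.5000)

F = (3.9000, 1.8000, -0.5000)
τ = (-0.0500, 0.1100, -0.0800)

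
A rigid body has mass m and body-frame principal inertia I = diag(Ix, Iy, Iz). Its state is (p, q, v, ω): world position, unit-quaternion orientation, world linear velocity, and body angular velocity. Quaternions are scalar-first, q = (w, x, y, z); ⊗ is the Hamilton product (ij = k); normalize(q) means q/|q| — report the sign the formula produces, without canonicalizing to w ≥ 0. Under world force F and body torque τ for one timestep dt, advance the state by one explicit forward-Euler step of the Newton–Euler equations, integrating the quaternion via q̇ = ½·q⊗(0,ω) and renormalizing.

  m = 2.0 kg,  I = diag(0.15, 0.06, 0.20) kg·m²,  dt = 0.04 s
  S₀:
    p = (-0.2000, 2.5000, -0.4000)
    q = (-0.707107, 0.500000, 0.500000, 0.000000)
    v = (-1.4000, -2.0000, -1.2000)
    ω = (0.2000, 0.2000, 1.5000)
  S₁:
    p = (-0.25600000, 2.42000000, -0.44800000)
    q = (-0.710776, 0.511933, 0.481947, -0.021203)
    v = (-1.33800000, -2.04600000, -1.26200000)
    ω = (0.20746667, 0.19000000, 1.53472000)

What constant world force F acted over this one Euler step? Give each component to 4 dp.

v₁ − v₀ = (0.06200000, -0.04600000, -0.06200000)
F = m·Δv/dt = (3.1000, -2.3000, -3.1000)

F = (3.1000, -2.3000, -3.1000)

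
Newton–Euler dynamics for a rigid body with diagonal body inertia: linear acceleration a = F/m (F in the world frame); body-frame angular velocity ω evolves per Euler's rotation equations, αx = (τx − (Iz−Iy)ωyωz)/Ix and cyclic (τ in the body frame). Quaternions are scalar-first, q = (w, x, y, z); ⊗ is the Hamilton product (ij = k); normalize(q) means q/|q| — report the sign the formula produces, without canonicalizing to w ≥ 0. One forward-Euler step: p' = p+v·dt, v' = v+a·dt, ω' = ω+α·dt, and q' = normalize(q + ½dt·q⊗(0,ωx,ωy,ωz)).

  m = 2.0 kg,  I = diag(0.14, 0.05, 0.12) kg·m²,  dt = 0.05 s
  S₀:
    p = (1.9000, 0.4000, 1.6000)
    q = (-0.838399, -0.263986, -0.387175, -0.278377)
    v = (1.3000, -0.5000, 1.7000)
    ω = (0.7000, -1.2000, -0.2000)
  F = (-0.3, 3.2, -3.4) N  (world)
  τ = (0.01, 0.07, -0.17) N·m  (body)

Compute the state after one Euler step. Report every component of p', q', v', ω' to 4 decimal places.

gyro term ω×Iω = (0.0168, -0.0028, 0.0756)
angular accel α = (-0.0486, 1.4560, -2.0467)
new body rate ω' = (0.6976, -1.1272, -0.3023)
Hamilton product q⊗(0,ω) = (-0.3354952, -0.8434967, 0.7584177, 0.7554855)
updated quaternion q' = (-0.8463, -0.2849, -0.3680, -0.2593)
a = F/m = (-0.1500, 1.6000, -1.7000)
p' = p + v·dt = (1.9650, 0.3750, 1.6850)
v' = v + a·dt = (1.2925, -0.4200, 1.6150)

p' = (1.9650, 0.3750, 1.6850)
q' = (-0.8463, -0.2849, -0.3680, -0.2593)
v' = (1.2925, -0.4200, 1.6150)
ω' = (0.6976, -1.1272, -0.3023)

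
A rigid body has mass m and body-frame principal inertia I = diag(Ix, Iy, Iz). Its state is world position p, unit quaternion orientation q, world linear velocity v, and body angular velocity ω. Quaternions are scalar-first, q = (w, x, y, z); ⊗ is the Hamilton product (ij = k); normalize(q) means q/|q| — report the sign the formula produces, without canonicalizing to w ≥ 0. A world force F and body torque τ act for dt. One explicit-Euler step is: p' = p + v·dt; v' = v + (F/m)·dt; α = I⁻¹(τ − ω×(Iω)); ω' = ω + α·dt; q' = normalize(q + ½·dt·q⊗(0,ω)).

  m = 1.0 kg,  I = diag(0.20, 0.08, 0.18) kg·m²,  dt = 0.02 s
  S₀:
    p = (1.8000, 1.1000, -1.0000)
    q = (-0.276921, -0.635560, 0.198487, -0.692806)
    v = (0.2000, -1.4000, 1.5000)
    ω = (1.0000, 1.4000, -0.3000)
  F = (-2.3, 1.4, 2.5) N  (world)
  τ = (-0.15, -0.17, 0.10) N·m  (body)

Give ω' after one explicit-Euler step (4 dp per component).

(τ − ω×Iω)/I = (-0.5400, -2.0500, 1.4889)
ω + α·dt = (0.9892, 1.3590, -0.2702)

ω' = (0.9892, 1.3590, -0.2702)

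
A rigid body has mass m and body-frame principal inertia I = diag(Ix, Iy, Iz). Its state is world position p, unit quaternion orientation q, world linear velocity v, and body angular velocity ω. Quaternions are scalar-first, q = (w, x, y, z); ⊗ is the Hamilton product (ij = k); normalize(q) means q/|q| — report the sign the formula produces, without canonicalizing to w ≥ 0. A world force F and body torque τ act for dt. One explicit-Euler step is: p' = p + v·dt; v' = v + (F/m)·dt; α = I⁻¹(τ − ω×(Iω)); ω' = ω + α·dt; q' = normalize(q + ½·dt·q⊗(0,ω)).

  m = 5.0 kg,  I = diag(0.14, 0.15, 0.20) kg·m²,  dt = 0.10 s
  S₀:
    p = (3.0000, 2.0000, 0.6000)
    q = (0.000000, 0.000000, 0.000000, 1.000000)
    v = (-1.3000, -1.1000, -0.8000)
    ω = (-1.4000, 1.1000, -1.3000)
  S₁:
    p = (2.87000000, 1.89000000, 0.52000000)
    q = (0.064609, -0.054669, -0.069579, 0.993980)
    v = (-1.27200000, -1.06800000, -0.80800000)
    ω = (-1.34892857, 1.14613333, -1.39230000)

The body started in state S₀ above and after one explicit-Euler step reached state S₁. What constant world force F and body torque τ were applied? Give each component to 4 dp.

velocity change Δv = (0.02800000, 0.03200000, -0.00800000)
applied force F = (1.4000, 1.6000, -0.4000)
ω₁ − ω₀ = (0.05107143, 0.04613333, -0.09230000)
I·α + gyro = (0.0000, -0.0400, -0.2000)

F = (1.4000, 1.6000, -0.4000)
τ = (0.0000, -0.0400, -0.2000)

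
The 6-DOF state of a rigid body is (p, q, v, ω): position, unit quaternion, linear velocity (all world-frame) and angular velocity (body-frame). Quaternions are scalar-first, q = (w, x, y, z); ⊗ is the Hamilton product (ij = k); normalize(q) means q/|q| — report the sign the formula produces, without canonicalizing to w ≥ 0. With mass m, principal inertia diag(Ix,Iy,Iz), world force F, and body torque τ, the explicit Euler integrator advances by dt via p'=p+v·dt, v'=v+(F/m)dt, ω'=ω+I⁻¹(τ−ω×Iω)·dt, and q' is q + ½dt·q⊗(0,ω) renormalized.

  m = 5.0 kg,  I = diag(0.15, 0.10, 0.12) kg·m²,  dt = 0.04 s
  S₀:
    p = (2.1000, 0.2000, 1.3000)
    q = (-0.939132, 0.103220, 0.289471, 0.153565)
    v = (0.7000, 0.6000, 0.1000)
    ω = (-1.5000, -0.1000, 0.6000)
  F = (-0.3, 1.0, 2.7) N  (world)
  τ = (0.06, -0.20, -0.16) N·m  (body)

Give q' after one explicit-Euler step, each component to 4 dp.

2q̇ = q⊗(0,ω) = (0.0916381, 1.5977371, -0.1983663, -0.1395947)
q + ½dt·q⊗(0,ω), renormalized = (-0.9368, 0.1351, 0.2854, 0.1507)

q' = (-0.9368, 0.1351, 0.2854, 0.1507)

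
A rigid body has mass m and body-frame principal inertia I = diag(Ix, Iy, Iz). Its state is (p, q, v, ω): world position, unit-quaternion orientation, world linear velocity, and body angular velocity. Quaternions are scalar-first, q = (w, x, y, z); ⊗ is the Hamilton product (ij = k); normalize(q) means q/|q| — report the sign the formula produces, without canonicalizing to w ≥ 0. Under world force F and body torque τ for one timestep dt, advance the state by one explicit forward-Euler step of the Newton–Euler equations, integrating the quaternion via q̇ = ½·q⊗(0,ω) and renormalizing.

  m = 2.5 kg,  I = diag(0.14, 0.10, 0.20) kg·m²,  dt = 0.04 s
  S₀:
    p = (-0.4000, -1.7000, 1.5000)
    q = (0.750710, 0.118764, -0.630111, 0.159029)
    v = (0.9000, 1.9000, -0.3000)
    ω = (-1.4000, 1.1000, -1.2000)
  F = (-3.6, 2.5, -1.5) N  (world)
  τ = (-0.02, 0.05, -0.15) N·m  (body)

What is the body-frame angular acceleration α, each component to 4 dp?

gyro term ω×Iω = (-0.1320, -0.1008, 0.0616)
α = I⁻¹(τ − ω×Iω) = (0.8000, 1.5080, -1.0580)

α = (0.8000, 1.5080, -1.0580)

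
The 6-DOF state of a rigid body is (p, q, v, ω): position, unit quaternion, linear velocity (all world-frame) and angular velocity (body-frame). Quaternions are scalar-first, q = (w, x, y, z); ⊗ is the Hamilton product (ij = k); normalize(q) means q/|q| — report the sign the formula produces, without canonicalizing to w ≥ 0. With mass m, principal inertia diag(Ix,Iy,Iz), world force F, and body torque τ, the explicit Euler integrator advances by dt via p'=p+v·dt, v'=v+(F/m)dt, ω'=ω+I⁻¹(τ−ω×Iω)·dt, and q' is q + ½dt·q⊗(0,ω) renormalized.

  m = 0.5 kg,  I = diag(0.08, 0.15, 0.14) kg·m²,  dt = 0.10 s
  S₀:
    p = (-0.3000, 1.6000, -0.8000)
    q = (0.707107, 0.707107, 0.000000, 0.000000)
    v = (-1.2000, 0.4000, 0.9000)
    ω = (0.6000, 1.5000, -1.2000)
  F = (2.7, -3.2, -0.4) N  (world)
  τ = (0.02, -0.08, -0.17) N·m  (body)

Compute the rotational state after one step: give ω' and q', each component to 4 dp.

α = I⁻¹(τ − ω×Iω) = (0.0250, -0.8213, -1.6643)
ω + α·dt = (0.6025, 1.4179, -1.3664)
q⊗(0,ω) = (-0.4242642, 0.4242642, 1.9091889, 0.2121321)
updated quaternion q' = (0.6824, 0.7247, 0.0950, 0.0106)

ω' = (0.6025, 1.4179, -1.3664)
q' = (0.6824, 0.7247, 0.0950, 0.0106)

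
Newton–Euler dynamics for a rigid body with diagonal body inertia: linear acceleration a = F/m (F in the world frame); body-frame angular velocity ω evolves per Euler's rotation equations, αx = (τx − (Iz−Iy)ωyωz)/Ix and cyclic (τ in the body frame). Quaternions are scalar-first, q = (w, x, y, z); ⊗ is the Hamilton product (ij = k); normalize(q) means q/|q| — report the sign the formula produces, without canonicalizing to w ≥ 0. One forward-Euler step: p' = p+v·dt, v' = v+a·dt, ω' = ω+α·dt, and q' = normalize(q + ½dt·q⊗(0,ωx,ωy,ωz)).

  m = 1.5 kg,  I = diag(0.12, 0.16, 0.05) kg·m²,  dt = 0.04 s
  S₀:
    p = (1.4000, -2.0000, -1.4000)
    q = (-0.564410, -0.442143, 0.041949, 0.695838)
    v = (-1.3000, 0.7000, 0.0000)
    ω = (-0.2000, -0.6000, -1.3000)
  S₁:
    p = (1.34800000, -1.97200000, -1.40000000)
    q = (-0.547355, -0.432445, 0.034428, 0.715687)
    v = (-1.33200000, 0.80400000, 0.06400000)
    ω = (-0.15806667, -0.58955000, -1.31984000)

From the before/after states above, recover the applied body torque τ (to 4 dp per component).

τ = (0.0400, 0.0600, -0.0200)

ω₁ − ω₀ = (0.04193333, 0.01045000, -0.01984000)
gyro term ω₀×Iω₀ = (-0.0858, 0.0182, 0.0048)
τ = I·(Δω/dt) + ω₀×(Iω₀) = (0.0400, 0.0600, -0.0200)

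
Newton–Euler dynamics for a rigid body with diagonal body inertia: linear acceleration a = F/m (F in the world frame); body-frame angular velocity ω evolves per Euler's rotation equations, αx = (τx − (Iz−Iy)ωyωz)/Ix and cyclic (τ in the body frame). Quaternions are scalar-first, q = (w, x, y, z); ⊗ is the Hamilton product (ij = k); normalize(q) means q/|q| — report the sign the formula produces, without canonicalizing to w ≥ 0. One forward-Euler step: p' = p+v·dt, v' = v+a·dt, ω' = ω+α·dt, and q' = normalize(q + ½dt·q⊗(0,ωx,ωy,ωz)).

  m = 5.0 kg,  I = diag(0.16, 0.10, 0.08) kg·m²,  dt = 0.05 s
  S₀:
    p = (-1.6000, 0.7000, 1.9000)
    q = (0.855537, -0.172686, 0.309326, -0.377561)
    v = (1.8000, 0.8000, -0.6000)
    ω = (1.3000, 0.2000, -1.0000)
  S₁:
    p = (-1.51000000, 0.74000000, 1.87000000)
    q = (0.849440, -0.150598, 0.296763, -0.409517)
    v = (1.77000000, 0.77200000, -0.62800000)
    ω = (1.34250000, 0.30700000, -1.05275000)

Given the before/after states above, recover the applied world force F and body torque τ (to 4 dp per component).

F = (-3.0000, -2.8000, -2.8000)
τ = (0.1400, 0.1100, -0.1000)

Δω = ω₁−ω₀ = (0.04250000, 0.10700000, -0.05275000)
ω₀×(Iω₀) = (0.0040, -0.1040, -0.0156)
applied torque τ = (0.1400, 0.1100, -0.1000)
velocity change Δv = (-0.03000000, -0.02800000, -0.02800000)
F = m·Δv/dt = (-3.0000, -2.8000, -2.8000)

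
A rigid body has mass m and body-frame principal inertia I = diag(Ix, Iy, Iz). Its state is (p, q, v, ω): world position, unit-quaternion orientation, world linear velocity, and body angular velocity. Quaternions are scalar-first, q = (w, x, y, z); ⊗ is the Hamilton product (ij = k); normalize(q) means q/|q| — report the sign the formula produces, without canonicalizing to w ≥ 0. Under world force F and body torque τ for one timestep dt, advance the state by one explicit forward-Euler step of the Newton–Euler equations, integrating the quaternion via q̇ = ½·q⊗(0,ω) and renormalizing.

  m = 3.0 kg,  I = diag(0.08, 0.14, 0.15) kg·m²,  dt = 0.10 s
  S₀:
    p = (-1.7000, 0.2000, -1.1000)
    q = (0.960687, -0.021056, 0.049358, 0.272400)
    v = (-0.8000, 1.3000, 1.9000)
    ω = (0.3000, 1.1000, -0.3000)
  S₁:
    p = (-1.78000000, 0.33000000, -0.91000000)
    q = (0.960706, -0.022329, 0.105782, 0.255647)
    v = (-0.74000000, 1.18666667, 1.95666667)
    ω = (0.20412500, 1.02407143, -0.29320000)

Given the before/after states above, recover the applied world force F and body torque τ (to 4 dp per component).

ω₁ − ω₀ = (-0.09587500, -0.07592857, 0.00680000)
ω₀×(Iω₀) = (-0.0033, 0.0063, 0.0198)
applied torque τ = (-0.0800, -0.1000, 0.0300)
velocity change Δv = (0.06000000, -0.11333333, 0.05666667)
m·(v₁−v₀)/dt = (1.8000, -3.4000, 1.7000)

F = (1.8000, -3.4000, 1.7000)
τ = (-0.0800, -0.1000, 0.0300)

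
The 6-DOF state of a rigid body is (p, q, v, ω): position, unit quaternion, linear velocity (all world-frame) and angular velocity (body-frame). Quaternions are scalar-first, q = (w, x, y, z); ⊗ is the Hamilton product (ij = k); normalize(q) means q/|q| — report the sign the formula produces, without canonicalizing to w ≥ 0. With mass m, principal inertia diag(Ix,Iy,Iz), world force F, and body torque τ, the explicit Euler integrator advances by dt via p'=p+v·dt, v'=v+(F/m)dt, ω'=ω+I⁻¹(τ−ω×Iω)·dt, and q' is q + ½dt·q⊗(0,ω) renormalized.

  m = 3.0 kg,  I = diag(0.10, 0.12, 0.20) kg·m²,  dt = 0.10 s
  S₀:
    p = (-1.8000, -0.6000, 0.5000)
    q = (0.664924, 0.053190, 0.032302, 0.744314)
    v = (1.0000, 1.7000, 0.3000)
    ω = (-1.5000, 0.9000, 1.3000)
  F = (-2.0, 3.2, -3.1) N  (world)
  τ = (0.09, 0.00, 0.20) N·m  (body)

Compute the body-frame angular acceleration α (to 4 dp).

α = (-0.0360, -1.6250, 1.1350)

precession coupling ω×(Iω) = (0.0936, 0.1950, -0.0270)
angular accel α = (-0.0360, -1.6250, 1.1350)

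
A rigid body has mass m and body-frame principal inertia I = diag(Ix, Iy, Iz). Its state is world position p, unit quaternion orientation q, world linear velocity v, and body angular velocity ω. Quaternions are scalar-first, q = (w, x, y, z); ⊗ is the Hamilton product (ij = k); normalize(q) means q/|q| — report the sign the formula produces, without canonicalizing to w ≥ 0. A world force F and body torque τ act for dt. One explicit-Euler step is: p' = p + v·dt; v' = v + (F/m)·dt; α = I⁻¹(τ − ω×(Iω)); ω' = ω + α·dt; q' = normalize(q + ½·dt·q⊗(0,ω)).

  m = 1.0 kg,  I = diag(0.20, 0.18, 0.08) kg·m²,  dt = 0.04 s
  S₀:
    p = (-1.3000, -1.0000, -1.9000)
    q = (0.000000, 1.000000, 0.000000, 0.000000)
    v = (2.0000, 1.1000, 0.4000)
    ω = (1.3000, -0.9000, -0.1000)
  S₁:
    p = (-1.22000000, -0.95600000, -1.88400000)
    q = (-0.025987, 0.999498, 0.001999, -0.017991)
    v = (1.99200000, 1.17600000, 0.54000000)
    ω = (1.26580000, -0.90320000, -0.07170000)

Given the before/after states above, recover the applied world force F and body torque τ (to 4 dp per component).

ω₁ − ω₀ = (-0.03420000, -0.00320000, 0.02830000)
precession coupling = (-0.0090, -0.0156, 0.0234)
τ = I·(Δω/dt) + ω₀×(Iω₀) = (-0.1800, -0.0300, 0.0800)
Δv = v₁−v₀ = (-0.00800000, 0.07600000, 0.14000000)
applied force F = (-0.2000, 1.9000, 3.5000)

F = (-0.2000, 1.9000, 3.5000)
τ = (-0.1800, -0.0300, 0.0800)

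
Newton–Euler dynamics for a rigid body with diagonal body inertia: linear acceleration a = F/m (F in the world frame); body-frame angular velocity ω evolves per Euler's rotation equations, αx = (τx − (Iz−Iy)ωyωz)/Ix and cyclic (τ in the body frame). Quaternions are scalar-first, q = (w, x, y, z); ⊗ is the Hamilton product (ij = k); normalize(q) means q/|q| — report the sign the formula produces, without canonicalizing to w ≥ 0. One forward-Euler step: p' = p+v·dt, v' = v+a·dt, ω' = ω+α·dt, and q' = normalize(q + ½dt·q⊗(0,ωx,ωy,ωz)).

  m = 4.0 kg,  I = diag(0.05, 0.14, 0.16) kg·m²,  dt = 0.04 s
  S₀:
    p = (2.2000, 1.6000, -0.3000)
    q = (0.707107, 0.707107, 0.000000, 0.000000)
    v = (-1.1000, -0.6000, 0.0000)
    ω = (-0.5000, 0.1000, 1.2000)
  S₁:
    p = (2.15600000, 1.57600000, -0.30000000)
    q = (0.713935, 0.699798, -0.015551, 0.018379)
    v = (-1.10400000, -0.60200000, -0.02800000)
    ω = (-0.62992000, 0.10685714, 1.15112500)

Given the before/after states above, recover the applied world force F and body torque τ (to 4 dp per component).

F = (-0.4000, -0.2000, -2.8000)
τ = (-0.1600, 0.0900, -0.2000)

v₁ − v₀ = (-0.00400000, -0.00200000, -0.02800000)
applied force F = (-0.4000, -0.2000, -2.8000)
ω₁ − ω₀ = (-0.12992000, 0.00685714, -0.04887500)
τ = I·(Δω/dt) + ω₀×(Iω₀) = (-0.1600, 0.0900, -0.2000)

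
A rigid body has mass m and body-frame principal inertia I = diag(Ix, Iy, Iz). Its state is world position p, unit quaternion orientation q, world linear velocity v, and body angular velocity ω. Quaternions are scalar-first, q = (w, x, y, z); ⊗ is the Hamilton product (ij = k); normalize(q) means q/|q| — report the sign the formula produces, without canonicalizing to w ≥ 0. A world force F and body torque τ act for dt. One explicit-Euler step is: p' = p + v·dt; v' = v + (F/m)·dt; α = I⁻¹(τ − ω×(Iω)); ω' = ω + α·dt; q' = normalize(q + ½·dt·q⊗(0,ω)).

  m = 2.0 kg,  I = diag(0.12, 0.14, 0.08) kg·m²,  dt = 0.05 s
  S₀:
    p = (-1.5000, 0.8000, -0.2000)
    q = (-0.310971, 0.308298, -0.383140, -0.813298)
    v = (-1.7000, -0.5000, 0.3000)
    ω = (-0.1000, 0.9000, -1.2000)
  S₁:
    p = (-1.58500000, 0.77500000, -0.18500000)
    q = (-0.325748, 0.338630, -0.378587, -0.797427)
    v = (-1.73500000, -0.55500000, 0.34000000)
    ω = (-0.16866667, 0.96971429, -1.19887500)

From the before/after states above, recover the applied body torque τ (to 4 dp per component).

ω₁ − ω₀ = (-0.06866667, 0.06971429, 0.00112500)
gyro term ω₀×Iω₀ = (0.0648, 0.0048, -0.0018)
τ = I·(Δω/dt) + ω₀×(Iω₀) = (-0.1000, 0.2000, 0.0000)

τ = (-0.1000, 0.2000, 0.0000)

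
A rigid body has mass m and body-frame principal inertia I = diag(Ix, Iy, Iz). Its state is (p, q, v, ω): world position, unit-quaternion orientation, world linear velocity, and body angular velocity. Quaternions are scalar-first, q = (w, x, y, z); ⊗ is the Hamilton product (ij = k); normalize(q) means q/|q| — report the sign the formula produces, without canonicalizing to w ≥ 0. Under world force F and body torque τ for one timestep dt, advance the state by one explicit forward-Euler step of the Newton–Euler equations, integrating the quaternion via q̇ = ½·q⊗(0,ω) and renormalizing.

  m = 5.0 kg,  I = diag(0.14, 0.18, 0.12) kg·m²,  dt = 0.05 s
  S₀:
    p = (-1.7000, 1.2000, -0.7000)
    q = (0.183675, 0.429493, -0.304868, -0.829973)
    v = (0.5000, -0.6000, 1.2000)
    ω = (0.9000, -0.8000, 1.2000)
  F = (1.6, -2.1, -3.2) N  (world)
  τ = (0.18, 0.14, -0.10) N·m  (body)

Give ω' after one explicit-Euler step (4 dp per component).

angular accel α = (0.8743, 0.6578, -0.5933)
ω' = ω + α·dt = (0.9437, -0.7671, 1.1703)

ω' = (0.9437, -0.7671, 1.1703)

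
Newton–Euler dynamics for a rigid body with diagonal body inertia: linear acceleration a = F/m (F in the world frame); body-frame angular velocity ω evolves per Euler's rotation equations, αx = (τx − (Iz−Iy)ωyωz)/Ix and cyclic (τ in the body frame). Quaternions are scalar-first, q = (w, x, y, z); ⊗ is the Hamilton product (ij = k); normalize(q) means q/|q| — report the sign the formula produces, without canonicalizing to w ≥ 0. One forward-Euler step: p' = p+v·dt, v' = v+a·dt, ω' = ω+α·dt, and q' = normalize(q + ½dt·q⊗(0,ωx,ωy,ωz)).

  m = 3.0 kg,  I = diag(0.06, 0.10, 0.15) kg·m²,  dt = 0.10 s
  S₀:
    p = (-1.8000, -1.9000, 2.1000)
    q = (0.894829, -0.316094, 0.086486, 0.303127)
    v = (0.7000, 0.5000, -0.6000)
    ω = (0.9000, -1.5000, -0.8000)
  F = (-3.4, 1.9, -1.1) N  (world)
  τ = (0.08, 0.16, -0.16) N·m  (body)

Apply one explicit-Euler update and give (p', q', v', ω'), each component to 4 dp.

angular accel α = (0.3333, 0.9520, -0.7067)
new body rate ω' = (0.9333, -1.4048, -0.8707)
q⊗(0,ω) = (0.6567152, 1.1908478, -1.3223044, -0.3195596)
updated quaternion q' = (0.9234, -0.2554, 0.0203, 0.2858)
a = F/m = (-1.1333, 0.6333, -0.3667)
new position p' = (-1.7300, -1.8500, 2.0400)
v' = v + a·dt = (0.5867, 0.5633, -0.6367)

p' = (-1.7300, -1.8500, 2.0400)
q' = (0.9234, -0.2554, 0.0203, 0.2858)
v' = (0.5867, 0.5633, -0.6367)
ω' = (0.9333, -1.4048, -0.8707)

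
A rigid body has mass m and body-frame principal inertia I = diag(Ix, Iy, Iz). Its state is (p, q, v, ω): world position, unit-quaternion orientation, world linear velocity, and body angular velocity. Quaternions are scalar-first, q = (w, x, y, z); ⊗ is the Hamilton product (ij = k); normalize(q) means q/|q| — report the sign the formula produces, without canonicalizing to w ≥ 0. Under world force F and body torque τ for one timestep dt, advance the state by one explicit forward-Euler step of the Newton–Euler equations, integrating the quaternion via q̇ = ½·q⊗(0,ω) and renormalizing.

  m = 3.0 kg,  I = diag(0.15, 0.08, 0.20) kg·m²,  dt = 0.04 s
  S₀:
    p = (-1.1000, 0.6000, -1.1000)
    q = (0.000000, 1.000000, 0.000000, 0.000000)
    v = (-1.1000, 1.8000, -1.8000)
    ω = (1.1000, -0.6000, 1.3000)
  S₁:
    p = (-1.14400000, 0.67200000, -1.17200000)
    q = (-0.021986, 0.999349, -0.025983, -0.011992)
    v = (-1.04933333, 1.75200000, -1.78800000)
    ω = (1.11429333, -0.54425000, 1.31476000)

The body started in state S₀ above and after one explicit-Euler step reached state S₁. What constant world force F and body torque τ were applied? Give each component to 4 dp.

ω₁ − ω₀ = (0.01429333, 0.05575000, 0.01476000)
applied torque τ = (-0.0400, 0.0400, 0.1200)
velocity change Δv = (0.05066667, -0.04800000, 0.01200000)
m·(v₁−v₀)/dt = (3.8000, -3.6000, 0.9000)

F = (3.8000, -3.6000, 0.9000)
τ = (-0.0400, 0.0400, 0.1200)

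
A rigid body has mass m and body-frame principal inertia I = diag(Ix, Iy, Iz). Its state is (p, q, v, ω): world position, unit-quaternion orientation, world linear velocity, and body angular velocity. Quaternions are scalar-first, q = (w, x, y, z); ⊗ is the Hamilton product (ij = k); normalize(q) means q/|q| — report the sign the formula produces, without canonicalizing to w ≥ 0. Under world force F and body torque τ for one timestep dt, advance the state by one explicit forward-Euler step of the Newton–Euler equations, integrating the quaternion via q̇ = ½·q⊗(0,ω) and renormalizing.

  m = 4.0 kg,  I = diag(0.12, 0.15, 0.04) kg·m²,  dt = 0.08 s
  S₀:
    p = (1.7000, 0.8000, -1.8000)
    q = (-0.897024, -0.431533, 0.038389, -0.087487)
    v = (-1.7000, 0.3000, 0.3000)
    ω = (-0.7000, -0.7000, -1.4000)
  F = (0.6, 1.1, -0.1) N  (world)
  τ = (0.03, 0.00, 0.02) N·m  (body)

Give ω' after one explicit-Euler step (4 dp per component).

ω' = (-0.6081, -0.7418, -1.3894)

precession coupling ω×(Iω) = (-0.1078, 0.0784, 0.0147)
(τ − ω×Iω)/I = (1.1483, -0.5227, 0.1325)
ω' = ω + α·dt = (-0.6081, -0.7418, -1.3894)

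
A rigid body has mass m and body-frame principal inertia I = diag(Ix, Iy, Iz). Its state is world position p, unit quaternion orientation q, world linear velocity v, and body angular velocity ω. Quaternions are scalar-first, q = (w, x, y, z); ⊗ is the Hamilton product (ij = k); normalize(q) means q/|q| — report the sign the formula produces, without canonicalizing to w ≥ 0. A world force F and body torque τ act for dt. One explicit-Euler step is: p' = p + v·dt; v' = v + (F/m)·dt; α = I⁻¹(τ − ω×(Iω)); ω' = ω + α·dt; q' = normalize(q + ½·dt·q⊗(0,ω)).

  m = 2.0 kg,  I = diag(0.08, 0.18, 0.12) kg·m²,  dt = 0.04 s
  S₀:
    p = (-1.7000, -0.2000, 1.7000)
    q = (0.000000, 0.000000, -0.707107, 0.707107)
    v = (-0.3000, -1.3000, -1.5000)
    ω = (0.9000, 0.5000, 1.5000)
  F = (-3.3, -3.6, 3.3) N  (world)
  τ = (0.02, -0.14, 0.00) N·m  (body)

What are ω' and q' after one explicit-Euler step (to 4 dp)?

angular accel α = (0.8125, -0.4778, -0.3750)
ω' = ω + α·dt = (0.9325, 0.4809, 1.4850)
2q̇ = q⊗(0,ω) = (-0.7071070, -1.4142140, 0.6363963, 0.6363963)
updated quaternion q' = (-0.0141, -0.0283, -0.6939, 0.7194)

ω' = (0.9325, 0.4809, 1.4850)
q' = (-0.0141, -0.0283, -0.6939, 0.7194)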